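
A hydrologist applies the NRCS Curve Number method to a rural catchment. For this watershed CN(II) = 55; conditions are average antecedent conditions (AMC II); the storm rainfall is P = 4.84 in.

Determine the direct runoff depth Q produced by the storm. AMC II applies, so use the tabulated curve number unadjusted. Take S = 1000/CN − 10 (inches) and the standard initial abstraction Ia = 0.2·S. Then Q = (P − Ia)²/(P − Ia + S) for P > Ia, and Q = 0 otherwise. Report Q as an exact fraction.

AMC II — tabulated CN = 55 applies directly.
S = 1000/55 − 10 = 90/11 in ≈ 8.182 in
Initial abstraction Ia = S/5 = (90/11)/5 = 18/11 ≈ 1.636 in
P − Ia = 4.840 − 1.636 = 881/275 ≈ 3.204 in (> 0, runoff occurs)
Q: (881/275)² ÷ (3131/275) = 776161/861025 in (≈ 0.901 in)

Q = 776161/861025 in ≈ 0.901 in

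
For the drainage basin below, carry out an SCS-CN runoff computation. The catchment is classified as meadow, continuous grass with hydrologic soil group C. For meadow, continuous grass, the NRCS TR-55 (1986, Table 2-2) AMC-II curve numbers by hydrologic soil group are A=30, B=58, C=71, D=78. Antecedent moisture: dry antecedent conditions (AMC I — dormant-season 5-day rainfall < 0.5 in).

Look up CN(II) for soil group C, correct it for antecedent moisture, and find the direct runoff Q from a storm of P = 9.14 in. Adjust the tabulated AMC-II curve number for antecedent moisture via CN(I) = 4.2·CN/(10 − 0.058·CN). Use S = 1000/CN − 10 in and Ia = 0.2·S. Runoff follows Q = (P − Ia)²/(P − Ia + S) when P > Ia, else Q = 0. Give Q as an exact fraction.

NRCS table: meadow, continuous grass, soil group C → CN(II) = 71
CN(I) from CN(II)=71: (4.2·71)/(10 − 0.058·71) = 149100/2941 ≈ 50.697
Max retention: S = 1000/(149100/2941) − 10 = 14500/1491 in (≈ 9.725 in)
Initial abstraction Ia = S/5 = (14500/1491)/5 = 2900/1491 ≈ 1.945 in
Excess rainfall: 9.140 − 1.945 = 7.195 in; P > Ia so Q > 0
Q = (536387/74550)²/((536387/74550) + 14500/1491) = (287711013769/5557702500)/(1261387/74550) = 287711013769/94036400850 in ≈ 3.060 in

Q = 287711013769/94036400850 in ≈ 3.060 in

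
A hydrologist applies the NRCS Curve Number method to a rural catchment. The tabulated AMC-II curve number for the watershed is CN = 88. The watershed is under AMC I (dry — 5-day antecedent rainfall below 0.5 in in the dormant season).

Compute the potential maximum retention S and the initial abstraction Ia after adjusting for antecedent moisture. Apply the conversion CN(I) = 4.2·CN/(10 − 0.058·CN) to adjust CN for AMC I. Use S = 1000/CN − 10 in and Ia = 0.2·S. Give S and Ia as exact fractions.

S = 250/77 in ≈ 3.247 in; Ia = 50/77 in ≈ 0.649 in

Dry (AMC I): CN(I) = 4.2·88/(10 − 0.058·88) = (1848/5)/(612/125) = 3850/51 ≈ 75.490
S = 1000/(3850/51) − 10 = 250/77 in ≈ 3.247 in
Initial abstraction Ia = S/5 = (250/77)/5 = 50/77 ≈ 0.649 in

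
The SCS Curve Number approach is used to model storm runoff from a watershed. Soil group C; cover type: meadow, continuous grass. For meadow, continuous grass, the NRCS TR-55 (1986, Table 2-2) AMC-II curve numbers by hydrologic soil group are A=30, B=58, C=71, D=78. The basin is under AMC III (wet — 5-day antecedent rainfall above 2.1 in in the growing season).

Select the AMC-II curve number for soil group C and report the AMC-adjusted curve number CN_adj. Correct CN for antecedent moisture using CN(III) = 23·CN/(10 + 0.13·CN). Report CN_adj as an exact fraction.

NRCS table: meadow, continuous grass, soil group C → CN(II) = 71
CN(III) from CN(II)=71: (23·71)/(10 + 0.13·71) = 163300/1923 ≈ 84.919

CN_adj = 163300/1923 ≈ 84.919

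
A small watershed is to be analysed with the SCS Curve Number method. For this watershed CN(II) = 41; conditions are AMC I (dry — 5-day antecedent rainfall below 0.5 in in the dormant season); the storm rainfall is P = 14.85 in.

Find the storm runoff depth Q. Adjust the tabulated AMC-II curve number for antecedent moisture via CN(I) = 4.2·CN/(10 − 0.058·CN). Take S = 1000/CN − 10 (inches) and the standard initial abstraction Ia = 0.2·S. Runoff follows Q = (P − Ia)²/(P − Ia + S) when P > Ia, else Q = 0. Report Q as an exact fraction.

CN(I) from CN(II)=41: (4.2·41)/(10 − 0.058·41) = 86100/3811 ≈ 22.592
S = 1000/(86100/3811) − 10 = 29500/861 in ≈ 34.262 in
Ia = 0.2S: 0.2·34.262 = 6.852 in (exactly 5900/861)
Excess rainfall: 14.850 − 6.852 = 7.998 in; P > Ia so Q > 0
Runoff Q = (P−Ia)²/(P−Ia+S) = (7.998)²/(7.998+34.262) = 18965972089/12531286740 ≈ 1.513 in

Q = 18965972089/12531286740 in ≈ 1.513 in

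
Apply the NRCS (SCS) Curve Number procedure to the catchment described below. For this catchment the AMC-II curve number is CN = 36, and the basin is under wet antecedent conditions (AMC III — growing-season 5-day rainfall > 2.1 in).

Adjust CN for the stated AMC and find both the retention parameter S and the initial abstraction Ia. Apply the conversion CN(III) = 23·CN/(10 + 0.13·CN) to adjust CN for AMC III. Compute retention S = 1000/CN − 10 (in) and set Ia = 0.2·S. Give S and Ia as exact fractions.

S = 1600/207 in ≈ 7.729 in; Ia = 320/207 in ≈ 1.546 in

CN(III) from CN(II)=36: (23·36)/(10 + 0.13·36) = 20700/367 ≈ 56.403
Max retention: S = 1000/(20700/367) − 10 = 1600/207 in (≈ 7.729 in)
Ia = 0.2S: 0.2·7.729 = 1.546 in (exactly 320/207)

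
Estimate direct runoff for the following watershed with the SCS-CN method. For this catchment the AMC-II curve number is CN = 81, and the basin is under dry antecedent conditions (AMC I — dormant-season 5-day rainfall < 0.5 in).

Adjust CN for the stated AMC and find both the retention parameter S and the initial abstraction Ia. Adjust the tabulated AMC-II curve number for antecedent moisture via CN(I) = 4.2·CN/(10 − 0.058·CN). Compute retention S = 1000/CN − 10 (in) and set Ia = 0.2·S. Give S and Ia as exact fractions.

CN(I) from CN(II)=81: (4.2·81)/(10 − 0.058·81) = 170100/2651 ≈ 64.164
Max retention: S = 1000/(170100/2651) − 10 = 9500/1701 in (≈ 5.585 in)
Ia = 0.2S: 0.2·5.585 = 1.117 in (exactly 1900/1701)

S = 9500/1701 in ≈ 5.585 in; Ia = 1900/1701 in ≈ 1.117 in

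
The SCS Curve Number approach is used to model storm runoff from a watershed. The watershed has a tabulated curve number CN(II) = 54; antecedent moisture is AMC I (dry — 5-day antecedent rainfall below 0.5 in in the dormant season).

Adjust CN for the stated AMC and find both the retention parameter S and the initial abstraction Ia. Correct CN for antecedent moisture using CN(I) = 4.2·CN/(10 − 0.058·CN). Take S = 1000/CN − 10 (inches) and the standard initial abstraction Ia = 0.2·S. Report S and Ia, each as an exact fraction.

S = 11500/567 in ≈ 20.282 in; Ia = 2300/567 in ≈ 4.056 in

CN(I) from CN(II)=54: (4.2·54)/(10 − 0.058·54) = 56700/1717 ≈ 33.023
Retention S: 1000/CN − 10 with CN=33.023 → S = 11500/567 ≈ 20.282 in
Ia = 0.2S: 0.2·20.282 = 4.056 in (exactly 2300/567)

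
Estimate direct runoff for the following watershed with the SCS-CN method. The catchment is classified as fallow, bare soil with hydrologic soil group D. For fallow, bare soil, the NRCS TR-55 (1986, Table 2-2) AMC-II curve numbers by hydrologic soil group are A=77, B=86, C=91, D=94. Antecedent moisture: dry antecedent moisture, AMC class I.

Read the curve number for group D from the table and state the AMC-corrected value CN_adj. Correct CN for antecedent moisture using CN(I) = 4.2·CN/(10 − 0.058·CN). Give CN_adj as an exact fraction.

CN_adj = 32900/379 ≈ 86.807

NRCS table: fallow, bare soil, soil group D → CN(II) = 94
Adjust CN=94 to AMC I: 4.2·94/(10 − 0.058·94) → (1974/5) ÷ (1137/250) = 32900/379 ≈ 86.807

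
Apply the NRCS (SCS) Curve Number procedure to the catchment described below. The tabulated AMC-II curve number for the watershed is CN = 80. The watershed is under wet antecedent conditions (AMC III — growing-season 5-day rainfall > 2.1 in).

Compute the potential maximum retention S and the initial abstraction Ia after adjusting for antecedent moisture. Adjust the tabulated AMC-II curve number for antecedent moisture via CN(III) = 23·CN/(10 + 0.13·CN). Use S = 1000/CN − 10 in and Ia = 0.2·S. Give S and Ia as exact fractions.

Wet (AMC III): CN(III) = 23·80/(10 + 0.13·80) = 1840/(102/5) = 4600/51 ≈ 90.196
Max retention: S = 1000/(4600/51) − 10 = 25/23 in (≈ 1.087 in)
Ia = 0.2·(25/23) = 5/23 in ≈ 0.217 in

S = 25/23 in ≈ 1.087 in; Ia = 5/23 in ≈ 0.217 in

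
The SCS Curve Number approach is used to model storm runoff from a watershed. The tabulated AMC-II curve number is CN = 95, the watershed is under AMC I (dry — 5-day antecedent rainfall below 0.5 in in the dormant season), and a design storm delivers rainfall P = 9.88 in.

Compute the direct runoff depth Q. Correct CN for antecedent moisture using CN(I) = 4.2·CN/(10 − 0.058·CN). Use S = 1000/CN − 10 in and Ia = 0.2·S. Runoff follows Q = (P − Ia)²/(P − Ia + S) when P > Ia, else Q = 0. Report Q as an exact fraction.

Adjust CN=95 to AMC I: 4.2·95/(10 − 0.058·95) → 399 ÷ (449/100) = 39900/449 ≈ 88.864
Retention S: 1000/CN − 10 with CN=88.864 → S = 500/399 ≈ 1.253 in
Ia = 0.2S: 0.2·1.253 = 0.251 in (exactly 100/399)
Since P=9.880 > Ia=0.251: effective rainfall P−Ia = 96053/9975 in
Runoff Q = (P−Ia)²/(P−Ia+S) = (9.629)²/(9.629+1.253) = 9226178809/1082816175 ≈ 8.521 in

Q = 9226178809/1082816175 in ≈ 8.521 in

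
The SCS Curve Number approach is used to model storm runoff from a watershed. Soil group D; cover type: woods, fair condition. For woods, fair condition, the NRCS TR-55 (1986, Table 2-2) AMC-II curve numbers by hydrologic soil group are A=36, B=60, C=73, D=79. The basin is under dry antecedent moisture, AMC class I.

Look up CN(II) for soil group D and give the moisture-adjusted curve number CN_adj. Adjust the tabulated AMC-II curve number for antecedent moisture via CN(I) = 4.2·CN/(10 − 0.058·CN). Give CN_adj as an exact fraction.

NRCS table: woods, fair condition, soil group D → CN(II) = 79
CN(I) from CN(II)=79: (4.2·79)/(10 − 0.058·79) = 7900/129 ≈ 61.240

CN_adj = 7900/129 ≈ 61.240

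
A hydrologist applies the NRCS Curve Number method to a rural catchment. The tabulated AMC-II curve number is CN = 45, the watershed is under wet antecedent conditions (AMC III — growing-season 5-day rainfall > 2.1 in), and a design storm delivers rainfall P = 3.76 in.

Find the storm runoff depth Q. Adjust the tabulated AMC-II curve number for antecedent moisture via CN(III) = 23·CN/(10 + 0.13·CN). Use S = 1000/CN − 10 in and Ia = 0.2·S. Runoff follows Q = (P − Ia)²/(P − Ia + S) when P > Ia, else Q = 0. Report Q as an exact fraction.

Q = 97412882/107272575 in ≈ 0.908 in

Wet (AMC III): CN(III) = 23·45/(10 + 0.13·45) = 1035/(317/20) = 20700/317 ≈ 65.300
Retention S: 1000/CN − 10 with CN=65.300 → S = 1100/207 ≈ 5.314 in
Ia = 0.2S: 0.2·5.314 = 1.063 in (exactly 220/207)
P − Ia = 3.760 − 1.063 = 13958/5175 ≈ 2.697 in (> 0, runoff occurs)
Q: (13958/5175)² ÷ (41458/5175) = 97412882/107272575 in (≈ 0.908 in)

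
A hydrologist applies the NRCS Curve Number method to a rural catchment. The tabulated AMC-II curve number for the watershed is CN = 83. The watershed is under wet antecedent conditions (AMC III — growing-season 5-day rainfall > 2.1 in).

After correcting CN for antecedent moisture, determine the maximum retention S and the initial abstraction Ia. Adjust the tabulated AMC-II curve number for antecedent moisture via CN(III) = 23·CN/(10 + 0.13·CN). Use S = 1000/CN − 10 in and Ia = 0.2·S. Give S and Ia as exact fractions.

S = 1700/1909 in ≈ 0.891 in; Ia = 340/1909 in ≈ 0.178 in

Wet (AMC III): CN(III) = 23·83/(10 + 0.13·83) = 1909/(2079/100) = 190900/2079 ≈ 91.823
Retention S: 1000/CN − 10 with CN=91.823 → S = 1700/1909 ≈ 0.891 in
Ia = 0.2·(1700/1909) = 340/1909 in ≈ 0.178 in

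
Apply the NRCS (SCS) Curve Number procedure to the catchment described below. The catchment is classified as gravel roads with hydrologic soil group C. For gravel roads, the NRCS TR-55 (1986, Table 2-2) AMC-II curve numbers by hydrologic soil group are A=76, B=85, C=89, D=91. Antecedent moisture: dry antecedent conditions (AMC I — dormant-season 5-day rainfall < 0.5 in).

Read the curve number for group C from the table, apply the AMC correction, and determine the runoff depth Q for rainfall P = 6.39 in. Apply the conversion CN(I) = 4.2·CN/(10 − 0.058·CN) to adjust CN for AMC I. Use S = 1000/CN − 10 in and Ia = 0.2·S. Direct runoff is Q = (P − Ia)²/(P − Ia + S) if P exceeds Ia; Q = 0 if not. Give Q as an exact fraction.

NRCS table: gravel roads, soil group C → CN(II) = 89
Dry (AMC I): CN(I) = 4.2·89/(10 − 0.058·89) = (1869/5)/(2419/500) = 186900/2419 ≈ 77.263
Max retention: S = 1000/(186900/2419) − 10 = 5500/1869 in (≈ 2.943 in)
Initial abstraction Ia = S/5 = (5500/1869)/5 = 1100/1869 ≈ 0.589 in
P − Ia = 6.390 − 0.589 = 1084291/186900 ≈ 5.801 in (> 0, runoff occurs)
Runoff Q = (P−Ia)²/(P−Ia+S) = (5.801)²/(5.801+2.943) = 1175686972681/305448987900 ≈ 3.849 in

Q = 1175686972681/305448987900 in ≈ 3.849 in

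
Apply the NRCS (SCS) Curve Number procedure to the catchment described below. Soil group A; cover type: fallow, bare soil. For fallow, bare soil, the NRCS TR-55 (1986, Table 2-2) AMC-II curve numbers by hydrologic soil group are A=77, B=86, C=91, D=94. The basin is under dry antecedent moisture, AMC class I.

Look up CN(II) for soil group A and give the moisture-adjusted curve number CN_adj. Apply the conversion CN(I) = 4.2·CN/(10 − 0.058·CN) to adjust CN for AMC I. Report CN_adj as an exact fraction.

CN_adj = 161700/2767 ≈ 58.439

NRCS table: fallow, bare soil, soil group A → CN(II) = 77
Adjust CN=77 to AMC I: 4.2·77/(10 − 0.058·77) → (1617/5) ÷ (2767/500) = 161700/2767 ≈ 58.439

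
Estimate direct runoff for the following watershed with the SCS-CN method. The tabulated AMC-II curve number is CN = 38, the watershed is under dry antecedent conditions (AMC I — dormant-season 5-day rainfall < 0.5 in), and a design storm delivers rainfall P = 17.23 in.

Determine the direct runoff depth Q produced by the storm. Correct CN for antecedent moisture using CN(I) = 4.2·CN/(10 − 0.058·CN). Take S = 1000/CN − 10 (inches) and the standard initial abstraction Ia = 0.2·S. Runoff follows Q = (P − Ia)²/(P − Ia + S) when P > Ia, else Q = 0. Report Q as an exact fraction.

Dry (AMC I): CN(I) = 4.2·38/(10 − 0.058·38) = (798/5)/(1949/250) = 39900/1949 ≈ 20.472
Max retention: S = 1000/(39900/1949) − 10 = 15500/399 in (≈ 38.847 in)
Initial abstraction Ia = S/5 = (15500/399)/5 = 3100/399 ≈ 7.769 in
Excess rainfall: 17.230 − 7.769 = 9.461 in; P > Ia so Q > 0
Runoff Q = (P−Ia)²/(P−Ia+S) = (9.461)²/(9.461+38.847) = 142488885529/76906332300 ≈ 1.853 in

Q = 142488885529/76906332300 in ≈ 1.853 in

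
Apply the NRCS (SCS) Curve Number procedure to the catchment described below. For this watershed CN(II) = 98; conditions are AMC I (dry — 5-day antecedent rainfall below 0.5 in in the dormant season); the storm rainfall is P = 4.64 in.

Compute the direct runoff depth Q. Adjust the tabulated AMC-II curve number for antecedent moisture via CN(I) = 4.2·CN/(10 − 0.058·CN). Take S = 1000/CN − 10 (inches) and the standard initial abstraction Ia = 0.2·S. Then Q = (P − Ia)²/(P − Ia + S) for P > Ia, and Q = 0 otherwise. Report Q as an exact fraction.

Q = 3414298624/831972225 in ≈ 4.104 in

CN(I) from CN(II)=98: (4.2·98)/(10 − 0.058·98) = 102900/1079 ≈ 95.366
Max retention: S = 1000/(102900/1079) − 10 = 500/1029 in (≈ 0.486 in)
Ia = 0.2·(500/1029) = 100/1029 in ≈ 0.097 in
Since P=4.640 > Ia=0.097: effective rainfall P−Ia = 116864/25725 in
Runoff Q = (P−Ia)²/(P−Ia+S) = (4.543)²/(4.543+0.486) = 3414298624/831972225 ≈ 4.104 in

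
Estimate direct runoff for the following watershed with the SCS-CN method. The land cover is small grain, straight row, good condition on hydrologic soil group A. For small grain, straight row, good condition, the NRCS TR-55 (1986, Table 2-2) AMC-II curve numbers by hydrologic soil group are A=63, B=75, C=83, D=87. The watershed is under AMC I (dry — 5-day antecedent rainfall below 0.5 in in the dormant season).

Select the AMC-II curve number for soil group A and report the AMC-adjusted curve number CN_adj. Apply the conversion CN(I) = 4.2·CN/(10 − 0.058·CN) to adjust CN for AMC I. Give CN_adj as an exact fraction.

NRCS table: small grain, straight row, good condition, soil group A → CN(II) = 63
Dry (AMC I): CN(I) = 4.2·63/(10 − 0.058·63) = (1323/5)/(3173/500) = 132300/3173 ≈ 41.696

CN_adj = 132300/3173 ≈ 41.696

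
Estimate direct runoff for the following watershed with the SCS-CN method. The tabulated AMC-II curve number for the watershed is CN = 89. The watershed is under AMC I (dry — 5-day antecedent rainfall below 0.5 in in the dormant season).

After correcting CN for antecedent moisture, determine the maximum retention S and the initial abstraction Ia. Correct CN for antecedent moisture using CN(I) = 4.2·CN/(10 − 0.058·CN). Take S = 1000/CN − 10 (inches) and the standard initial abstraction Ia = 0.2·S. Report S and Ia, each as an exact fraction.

Adjust CN=89 to AMC I: 4.2·89/(10 − 0.058·89) → (1869/5) ÷ (2419/500) = 186900/2419 ≈ 77.263
Retention S: 1000/CN − 10 with CN=77.263 → S = 5500/1869 ≈ 2.943 in
Initial abstraction Ia = S/5 = (5500/1869)/5 = 1100/1869 ≈ 0.589 in

S = 5500/1869 in ≈ 2.943 in; Ia = 1100/1869 in ≈ 0.589 in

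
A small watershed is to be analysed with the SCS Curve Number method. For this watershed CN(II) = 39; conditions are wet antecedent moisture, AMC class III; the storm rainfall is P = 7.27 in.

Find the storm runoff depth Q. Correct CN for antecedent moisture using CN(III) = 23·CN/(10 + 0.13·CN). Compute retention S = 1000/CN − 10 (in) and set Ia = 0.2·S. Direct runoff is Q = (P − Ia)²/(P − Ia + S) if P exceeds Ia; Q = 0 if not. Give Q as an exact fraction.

Adjust CN=39 to AMC III: 23·39/(10 + 0.13·39) → 897 ÷ (1507/100) = 89700/1507 ≈ 59.522
Retention S: 1000/CN − 10 with CN=59.522 → S = 6100/897 ≈ 6.800 in
Initial abstraction Ia = S/5 = (6100/897)/5 = 1220/897 ≈ 1.360 in
Excess rainfall: 7.270 − 1.360 = 5.910 in; P > Ia so Q > 0
Q: (530119/89700)² ÷ (1140119/89700) = 281026154161/102268674300 in (≈ 2.748 in)

Q = 281026154161/102268674300 in ≈ 2.748 in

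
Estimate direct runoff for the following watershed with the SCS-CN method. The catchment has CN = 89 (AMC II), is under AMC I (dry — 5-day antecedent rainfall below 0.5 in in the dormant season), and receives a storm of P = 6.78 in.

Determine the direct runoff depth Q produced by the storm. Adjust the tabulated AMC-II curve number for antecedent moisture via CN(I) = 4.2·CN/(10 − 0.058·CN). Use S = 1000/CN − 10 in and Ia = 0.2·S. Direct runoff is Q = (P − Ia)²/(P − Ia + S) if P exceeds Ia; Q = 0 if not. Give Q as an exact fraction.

Q = 334767545281/79768078950 in ≈ 4.197 in

CN(I) from CN(II)=89: (4.2·89)/(10 − 0.058·89) = 186900/2419 ≈ 77.263
Retention S: 1000/CN − 10 with CN=77.263 → S = 5500/1869 ≈ 2.943 in
Initial abstraction Ia = S/5 = (5500/1869)/5 = 1100/1869 ≈ 0.589 in
Excess rainfall: 6.780 − 0.589 = 6.191 in; P > Ia so Q > 0
Runoff Q = (P−Ia)²/(P−Ia+S) = (6.191)²/(6.191+2.943) = 334767545281/79768078950 ≈ 4.197 in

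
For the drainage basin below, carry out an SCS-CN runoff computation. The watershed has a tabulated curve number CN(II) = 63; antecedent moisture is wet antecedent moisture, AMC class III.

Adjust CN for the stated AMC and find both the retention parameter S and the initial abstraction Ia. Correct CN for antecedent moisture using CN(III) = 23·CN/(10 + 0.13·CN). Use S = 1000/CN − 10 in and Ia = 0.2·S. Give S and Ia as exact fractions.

CN(III) from CN(II)=63: (23·63)/(10 + 0.13·63) = 144900/1819 ≈ 79.659
S = 1000/(144900/1819) − 10 = 3700/1449 in ≈ 2.553 in
Initial abstraction Ia = S/5 = (3700/1449)/5 = 740/1449 ≈ 0.511 in

S = 3700/1449 in ≈ 2.553 in; Ia = 740/1449 in ≈ 0.511 in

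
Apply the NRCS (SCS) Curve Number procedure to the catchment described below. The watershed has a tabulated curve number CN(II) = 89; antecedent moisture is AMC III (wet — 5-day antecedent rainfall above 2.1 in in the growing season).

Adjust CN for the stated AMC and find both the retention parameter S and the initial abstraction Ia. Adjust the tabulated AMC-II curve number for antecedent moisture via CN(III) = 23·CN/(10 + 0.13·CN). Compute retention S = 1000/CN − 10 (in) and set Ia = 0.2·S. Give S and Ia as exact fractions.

Wet (AMC III): CN(III) = 23·89/(10 + 0.13·89) = 2047/(2157/100) = 204700/2157 ≈ 94.900
Max retention: S = 1000/(204700/2157) − 10 = 1100/2047 in (≈ 0.537 in)
Initial abstraction Ia = S/5 = (1100/2047)/5 = 220/2047 ≈ 0.107 in

S = 1100/2047 in ≈ 0.537 in; Ia = 220/2047 in ≈ 0.107 in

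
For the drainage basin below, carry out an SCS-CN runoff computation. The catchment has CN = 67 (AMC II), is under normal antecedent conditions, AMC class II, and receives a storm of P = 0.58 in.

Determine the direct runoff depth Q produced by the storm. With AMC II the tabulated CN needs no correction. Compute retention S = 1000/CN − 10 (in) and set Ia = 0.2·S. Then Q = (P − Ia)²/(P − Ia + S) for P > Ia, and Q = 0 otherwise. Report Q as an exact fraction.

Q = 0 in ≈ 0.000 in

AMC II — tabulated CN = 67 applies directly.
Retention S: 1000/CN − 10 with CN=67.000 → S = 330/67 ≈ 4.925 in
Ia = 0.2·(330/67) = 66/67 in ≈ 0.985 in
P = 0.580 ≤ Ia = 0.985 in: entire storm abstracted, Q = 0.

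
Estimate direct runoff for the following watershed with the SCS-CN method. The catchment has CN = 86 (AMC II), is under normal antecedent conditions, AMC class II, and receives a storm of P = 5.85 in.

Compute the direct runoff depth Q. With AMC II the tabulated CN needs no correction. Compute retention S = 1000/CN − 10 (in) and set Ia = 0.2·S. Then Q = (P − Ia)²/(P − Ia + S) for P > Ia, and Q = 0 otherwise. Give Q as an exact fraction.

Q = 22572001/5289860 in ≈ 4.267 in

CN(II) = 86; AMC II needs no correction.
S = 1000/86 − 10 = 70/43 in ≈ 1.628 in
Ia = 0.2S: 0.2·1.628 = 0.326 in (exactly 14/43)
Excess rainfall: 5.850 − 0.326 = 5.524 in; P > Ia so Q > 0
Q = (4751/860)²/((4751/860) + 70/43) = (22572001/739600)/(6151/860) = 22572001/5289860 in ≈ 4.267 in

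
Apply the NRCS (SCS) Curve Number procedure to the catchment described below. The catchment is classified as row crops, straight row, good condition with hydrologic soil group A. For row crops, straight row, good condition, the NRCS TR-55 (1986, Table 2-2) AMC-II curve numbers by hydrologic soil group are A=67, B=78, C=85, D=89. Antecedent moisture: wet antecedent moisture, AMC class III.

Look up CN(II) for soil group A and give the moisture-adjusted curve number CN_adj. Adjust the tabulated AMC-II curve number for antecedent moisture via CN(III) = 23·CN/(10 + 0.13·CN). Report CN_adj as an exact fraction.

CN_adj = 154100/1871 ≈ 82.362

NRCS table: row crops, straight row, good condition, soil group A → CN(II) = 67
Wet (AMC III): CN(III) = 23·67/(10 + 0.13·67) = 1541/(1871/100) = 154100/1871 ≈ 82.362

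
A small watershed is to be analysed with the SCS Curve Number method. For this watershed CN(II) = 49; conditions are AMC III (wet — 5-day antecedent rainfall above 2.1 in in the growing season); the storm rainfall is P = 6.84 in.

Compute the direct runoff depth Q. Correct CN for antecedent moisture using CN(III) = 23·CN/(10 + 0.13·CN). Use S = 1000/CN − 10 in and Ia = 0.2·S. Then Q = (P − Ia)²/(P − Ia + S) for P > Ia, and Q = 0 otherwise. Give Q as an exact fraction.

Adjust CN=49 to AMC III: 23·49/(10 + 0.13·49) → 1127 ÷ (1637/100) = 112700/1637 ≈ 68.845
Max retention: S = 1000/(112700/1637) − 10 = 5100/1127 in (≈ 4.525 in)
Initial abstraction Ia = S/5 = (5100/1127)/5 = 1020/1127 ≈ 0.905 in
P − Ia = 6.840 − 0.905 = 167217/28175 ≈ 5.935 in (> 0, runoff occurs)
Runoff Q = (P−Ia)²/(P−Ia+S) = (5.935)²/(5.935+4.525) = 9320508363/2767883825 ≈ 3.367 in

Q = 9320508363/2767883825 in ≈ 3.367 in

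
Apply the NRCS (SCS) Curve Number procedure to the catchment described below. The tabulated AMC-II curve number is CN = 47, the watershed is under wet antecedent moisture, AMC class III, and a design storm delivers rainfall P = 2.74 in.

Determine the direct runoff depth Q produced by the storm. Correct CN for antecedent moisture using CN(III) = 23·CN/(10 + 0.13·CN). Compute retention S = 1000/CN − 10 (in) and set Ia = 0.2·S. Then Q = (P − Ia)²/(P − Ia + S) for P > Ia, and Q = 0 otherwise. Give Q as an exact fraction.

Wet (AMC III): CN(III) = 23·47/(10 + 0.13·47) = 1081/(1611/100) = 108100/1611 ≈ 67.101
S = 1000/(108100/1611) − 10 = 5300/1081 in ≈ 4.903 in
Ia = 0.2·(5300/1081) = 1060/1081 in ≈ 0.981 in
Since P=2.740 > Ia=0.981: effective rainfall P−Ia = 95097/54050 in
Q = (95097/54050)²/((95097/54050) + 5300/1081) = (9043439409/2921402500)/(360097/54050) = 9043439409/19463242850 in ≈ 0.465 in

Q = 9043439409/19463242850 in ≈ 0.465 in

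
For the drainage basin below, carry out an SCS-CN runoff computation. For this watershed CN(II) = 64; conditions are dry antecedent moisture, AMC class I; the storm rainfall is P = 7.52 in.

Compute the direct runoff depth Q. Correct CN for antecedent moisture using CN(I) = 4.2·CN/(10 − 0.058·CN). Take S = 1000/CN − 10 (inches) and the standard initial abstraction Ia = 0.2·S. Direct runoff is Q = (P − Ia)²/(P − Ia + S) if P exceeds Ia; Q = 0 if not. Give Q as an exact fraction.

CN(I) from CN(II)=64: (4.2·64)/(10 − 0.058·64) = 5600/131 ≈ 42.748
Retention S: 1000/CN − 10 with CN=42.748 → S = 375/28 ≈ 13.393 in
Ia = 0.2S: 0.2·13.393 = 2.679 in (exactly 75/28)
Since P=7.520 > Ia=2.679: effective rainfall P−Ia = 3389/700 in
Q: (3389/700)² ÷ (3191/175) = 11485321/8934800 in (≈ 1.285 in)

Q = 11485321/8934800 in ≈ 1.285 in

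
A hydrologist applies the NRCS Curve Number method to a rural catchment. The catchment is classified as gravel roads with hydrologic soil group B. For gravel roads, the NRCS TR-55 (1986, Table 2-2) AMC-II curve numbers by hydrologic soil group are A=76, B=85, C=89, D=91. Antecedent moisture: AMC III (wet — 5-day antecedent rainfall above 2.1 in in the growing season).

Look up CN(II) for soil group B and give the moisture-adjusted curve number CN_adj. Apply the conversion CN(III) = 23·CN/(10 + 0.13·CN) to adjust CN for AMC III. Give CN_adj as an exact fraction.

CN_adj = 39100/421 ≈ 92.874

NRCS table: gravel roads, soil group B → CN(II) = 85
CN(III) from CN(II)=85: (23·85)/(10 + 0.13·85) = 39100/421 ≈ 92.874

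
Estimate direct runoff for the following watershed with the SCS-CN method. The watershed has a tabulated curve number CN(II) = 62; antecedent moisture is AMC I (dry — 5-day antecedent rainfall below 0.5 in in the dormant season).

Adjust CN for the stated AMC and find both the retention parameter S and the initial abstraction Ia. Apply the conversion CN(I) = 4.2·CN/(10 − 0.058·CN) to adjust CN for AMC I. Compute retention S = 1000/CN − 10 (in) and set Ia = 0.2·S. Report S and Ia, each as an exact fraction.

S = 9500/651 in ≈ 14.593 in; Ia = 1900/651 in ≈ 2.919 in

Adjust CN=62 to AMC I: 4.2·62/(10 − 0.058·62) → (1302/5) ÷ (1601/250) = 65100/1601 ≈ 40.662
Retention S: 1000/CN − 10 with CN=40.662 → S = 9500/651 ≈ 14.593 in
Initial abstraction Ia = S/5 = (9500/651)/5 = 1900/651 ≈ 2.919 in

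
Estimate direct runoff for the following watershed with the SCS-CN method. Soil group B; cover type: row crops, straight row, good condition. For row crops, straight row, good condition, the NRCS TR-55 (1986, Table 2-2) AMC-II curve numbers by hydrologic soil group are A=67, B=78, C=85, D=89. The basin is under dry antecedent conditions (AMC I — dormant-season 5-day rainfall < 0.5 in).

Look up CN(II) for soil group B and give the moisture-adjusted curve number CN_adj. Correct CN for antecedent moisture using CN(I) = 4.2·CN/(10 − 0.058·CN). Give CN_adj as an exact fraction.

NRCS table: row crops, straight row, good condition, soil group B → CN(II) = 78
Adjust CN=78 to AMC I: 4.2·78/(10 − 0.058·78) → (1638/5) ÷ (1369/250) = 81900/1369 ≈ 59.825

CN_adj = 81900/1369 ≈ 59.825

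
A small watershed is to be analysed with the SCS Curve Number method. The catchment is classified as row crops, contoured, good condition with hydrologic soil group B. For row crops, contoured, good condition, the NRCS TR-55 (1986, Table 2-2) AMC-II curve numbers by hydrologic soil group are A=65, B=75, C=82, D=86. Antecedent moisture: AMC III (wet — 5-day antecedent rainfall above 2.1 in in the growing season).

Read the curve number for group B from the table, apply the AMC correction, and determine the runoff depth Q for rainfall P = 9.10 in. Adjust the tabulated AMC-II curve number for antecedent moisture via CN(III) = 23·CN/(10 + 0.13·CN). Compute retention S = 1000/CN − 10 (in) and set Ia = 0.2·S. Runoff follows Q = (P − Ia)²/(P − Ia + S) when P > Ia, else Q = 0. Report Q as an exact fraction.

Q = 36954241/4884510 in ≈ 7.566 in

NRCS table: row crops, contoured, good condition, soil group B → CN(II) = 75
Adjust CN=75 to AMC III: 23·75/(10 + 0.13·75) → 1725 ÷ (79/4) = 6900/79 ≈ 87.342
Retention S: 1000/CN − 10 with CN=87.342 → S = 100/69 ≈ 1.449 in
Initial abstraction Ia = S/5 = (100/69)/5 = 20/69 ≈ 0.290 in
P − Ia = 9.100 − 0.290 = 6079/690 ≈ 8.810 in (> 0, runoff occurs)
Runoff Q = (P−Ia)²/(P−Ia+S) = (8.810)²/(8.810+1.449) = 36954241/4884510 ≈ 7.566 in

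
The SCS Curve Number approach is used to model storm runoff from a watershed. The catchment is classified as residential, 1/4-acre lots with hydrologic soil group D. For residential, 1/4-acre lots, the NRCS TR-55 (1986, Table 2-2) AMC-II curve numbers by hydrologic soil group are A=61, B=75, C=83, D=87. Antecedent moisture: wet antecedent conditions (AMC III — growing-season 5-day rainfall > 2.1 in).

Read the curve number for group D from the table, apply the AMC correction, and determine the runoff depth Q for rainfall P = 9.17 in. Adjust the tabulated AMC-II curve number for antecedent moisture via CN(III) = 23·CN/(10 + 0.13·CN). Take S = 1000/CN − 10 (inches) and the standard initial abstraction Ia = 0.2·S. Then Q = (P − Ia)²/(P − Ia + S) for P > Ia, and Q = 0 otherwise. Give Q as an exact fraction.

NRCS table: residential, 1/4-acre lots, soil group D → CN(II) = 87
Wet (AMC III): CN(III) = 23·87/(10 + 0.13·87) = 2001/(2131/100) = 200100/2131 ≈ 93.900
S = 1000/(200100/2131) − 10 = 1300/2001 in ≈ 0.650 in
Ia = 0.2S: 0.2·0.650 = 0.130 in (exactly 260/2001)
Excess rainfall: 9.170 − 0.130 = 9.040 in; P > Ia so Q > 0
Runoff Q = (P−Ia)²/(P−Ia+S) = (9.040)²/(9.040+0.650) = 3272180712889/387977291700 ≈ 8.434 in

Q = 3272180712889/387977291700 in ≈ 8.434 in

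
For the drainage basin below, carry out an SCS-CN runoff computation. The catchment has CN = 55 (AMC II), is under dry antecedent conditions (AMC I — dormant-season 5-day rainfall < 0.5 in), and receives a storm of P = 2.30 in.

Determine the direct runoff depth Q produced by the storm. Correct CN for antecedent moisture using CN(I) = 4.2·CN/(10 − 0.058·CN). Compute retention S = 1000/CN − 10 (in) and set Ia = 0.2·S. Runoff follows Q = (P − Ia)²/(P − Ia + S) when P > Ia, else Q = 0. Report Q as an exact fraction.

Adjust CN=55 to AMC I: 4.2·55/(10 − 0.058·55) → 231 ÷ (681/100) = 7700/227 ≈ 33.921
Retention S: 1000/CN − 10 with CN=33.921 → S = 1500/77 ≈ 19.481 in
Ia = 0.2·(1500/77) = 300/77 in ≈ 3.896 in
P = 2.300 ≤ Ia = 3.896 in: entire storm abstracted, Q = 0.

Q = 0 in ≈ 0.000 in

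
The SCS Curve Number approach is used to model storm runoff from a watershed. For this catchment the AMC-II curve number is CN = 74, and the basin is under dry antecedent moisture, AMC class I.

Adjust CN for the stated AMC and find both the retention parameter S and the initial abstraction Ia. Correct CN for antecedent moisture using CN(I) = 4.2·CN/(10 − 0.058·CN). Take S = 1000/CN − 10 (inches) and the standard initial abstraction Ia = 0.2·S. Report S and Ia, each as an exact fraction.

Adjust CN=74 to AMC I: 4.2·74/(10 − 0.058·74) → (1554/5) ÷ (1427/250) = 77700/1427 ≈ 54.450
Max retention: S = 1000/(77700/1427) − 10 = 6500/777 in (≈ 8.366 in)
Ia = 0.2·(6500/777) = 1300/777 in ≈ 1.673 in

S = 6500/777 in ≈ 8.366 in; Ia = 1300/777 in ≈ 1.673 in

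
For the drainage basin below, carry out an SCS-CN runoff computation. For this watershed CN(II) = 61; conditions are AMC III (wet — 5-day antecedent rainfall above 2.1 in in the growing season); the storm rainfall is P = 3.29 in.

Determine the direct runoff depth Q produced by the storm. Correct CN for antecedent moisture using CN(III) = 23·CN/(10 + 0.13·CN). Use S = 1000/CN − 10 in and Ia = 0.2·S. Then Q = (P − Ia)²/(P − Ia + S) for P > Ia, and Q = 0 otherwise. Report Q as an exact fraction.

Q = 147138986569/108534256100 in ≈ 1.356 in

CN(III) from CN(II)=61: (23·61)/(10 + 0.13·61) = 140300/1793 ≈ 78.249
Retention S: 1000/CN − 10 with CN=78.249 → S = 3900/1403 ≈ 2.780 in
Ia = 0.2S: 0.2·2.780 = 0.556 in (exactly 780/1403)
Since P=3.290 > Ia=0.556: effective rainfall P−Ia = 383587/140300 in
Q: (383587/140300)² ÷ (773587/140300) = 147138986569/108534256100 in (≈ 1.356 in)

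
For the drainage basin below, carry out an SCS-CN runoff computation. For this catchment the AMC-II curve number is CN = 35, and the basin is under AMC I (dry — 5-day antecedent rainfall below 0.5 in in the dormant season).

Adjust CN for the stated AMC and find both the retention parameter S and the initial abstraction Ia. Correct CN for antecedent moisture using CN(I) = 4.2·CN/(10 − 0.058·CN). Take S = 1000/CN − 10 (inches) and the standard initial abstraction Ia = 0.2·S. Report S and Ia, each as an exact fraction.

CN(I) from CN(II)=35: (4.2·35)/(10 − 0.058·35) = 14700/797 ≈ 18.444
Retention S: 1000/CN − 10 with CN=18.444 → S = 6500/147 ≈ 44.218 in
Ia = 0.2S: 0.2·44.218 = 8.844 in (exactly 1300/147)

S = 6500/147 in ≈ 44.218 in; Ia = 1300/147 in ≈ 8.844 in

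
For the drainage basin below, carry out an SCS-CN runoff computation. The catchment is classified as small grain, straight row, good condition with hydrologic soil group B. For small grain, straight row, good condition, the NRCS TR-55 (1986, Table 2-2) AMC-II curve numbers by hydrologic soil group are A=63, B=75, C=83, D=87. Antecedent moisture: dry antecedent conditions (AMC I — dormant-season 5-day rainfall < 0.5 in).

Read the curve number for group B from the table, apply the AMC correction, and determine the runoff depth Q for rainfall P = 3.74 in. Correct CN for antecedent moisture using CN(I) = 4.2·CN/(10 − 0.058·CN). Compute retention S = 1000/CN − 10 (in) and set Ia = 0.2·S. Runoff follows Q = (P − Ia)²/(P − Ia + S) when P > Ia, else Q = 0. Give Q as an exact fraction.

Q = 45981961/100110150 in ≈ 0.459 in

NRCS table: small grain, straight row, good condition, soil group B → CN(II) = 75
CN(I) from CN(II)=75: (4.2·75)/(10 − 0.058·75) = 6300/113 ≈ 55.752
Retention S: 1000/CN − 10 with CN=55.752 → S = 500/63 ≈ 7.937 in
Initial abstraction Ia = S/5 = (500/63)/5 = 100/63 ≈ 1.587 in
Excess rainfall: 3.740 − 1.587 = 2.153 in; P > Ia so Q > 0
Q: (6781/3150)² ÷ (31781/3150) = 45981961/100110150 in (≈ 0.459 in)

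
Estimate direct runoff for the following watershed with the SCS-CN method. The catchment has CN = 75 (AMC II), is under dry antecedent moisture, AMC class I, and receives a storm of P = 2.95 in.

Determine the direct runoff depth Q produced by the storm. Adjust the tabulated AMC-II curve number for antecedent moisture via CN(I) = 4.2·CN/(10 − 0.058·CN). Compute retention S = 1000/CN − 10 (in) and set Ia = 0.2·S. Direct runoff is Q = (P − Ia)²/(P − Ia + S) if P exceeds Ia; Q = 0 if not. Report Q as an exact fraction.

Q = 2948089/14763420 in ≈ 0.200 in

Dry (AMC I): CN(I) = 4.2·75/(10 − 0.058·75) = 315/(113/20) = 6300/113 ≈ 55.752
S = 1000/(6300/113) − 10 = 500/63 in ≈ 7.937 in
Ia = 0.2·(500/63) = 100/63 in ≈ 1.587 in
Since P=2.950 > Ia=1.587: effective rainfall P−Ia = 1717/1260 in
Q: (1717/1260)² ÷ (11717/1260) = 2948089/14763420 in (≈ 0.200 in)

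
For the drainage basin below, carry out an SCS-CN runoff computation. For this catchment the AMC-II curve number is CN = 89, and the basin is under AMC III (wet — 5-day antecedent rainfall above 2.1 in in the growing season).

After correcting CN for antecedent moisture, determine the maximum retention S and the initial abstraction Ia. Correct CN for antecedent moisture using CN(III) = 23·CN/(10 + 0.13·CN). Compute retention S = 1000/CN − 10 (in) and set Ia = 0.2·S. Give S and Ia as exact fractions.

S = 1100/2047 in ≈ 0.537 in; Ia = 220/2047 in ≈ 0.107 in

CN(III) from CN(II)=89: (23·89)/(10 + 0.13·89) = 204700/2157 ≈ 94.900
Max retention: S = 1000/(204700/2157) − 10 = 1100/2047 in (≈ 0.537 in)
Ia = 0.2·(1100/2047) = 220/2047 in ≈ 0.107 in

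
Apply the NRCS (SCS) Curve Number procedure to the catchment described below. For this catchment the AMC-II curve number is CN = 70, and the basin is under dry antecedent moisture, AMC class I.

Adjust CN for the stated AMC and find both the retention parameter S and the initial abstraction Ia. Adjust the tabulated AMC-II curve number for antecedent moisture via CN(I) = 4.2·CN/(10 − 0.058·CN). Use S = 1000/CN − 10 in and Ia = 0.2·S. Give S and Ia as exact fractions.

Adjust CN=70 to AMC I: 4.2·70/(10 − 0.058·70) → 294 ÷ (297/50) = 4900/99 ≈ 49.495
S = 1000/(4900/99) − 10 = 500/49 in ≈ 10.204 in
Ia = 0.2·(500/49) = 100/49 in ≈ 2.041 in

S = 500/49 in ≈ 10.204 in; Ia = 100/49 in ≈ 2.041 in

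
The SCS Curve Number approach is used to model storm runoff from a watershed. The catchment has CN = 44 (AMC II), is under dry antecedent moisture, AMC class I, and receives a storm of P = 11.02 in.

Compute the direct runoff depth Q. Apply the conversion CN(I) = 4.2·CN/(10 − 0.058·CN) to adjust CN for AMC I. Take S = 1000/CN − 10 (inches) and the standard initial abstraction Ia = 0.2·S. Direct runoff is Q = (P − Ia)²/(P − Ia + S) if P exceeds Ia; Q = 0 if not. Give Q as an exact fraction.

Q = 66961489/96001950 in ≈ 0.698 in

Adjust CN=44 to AMC I: 4.2·44/(10 − 0.058·44) → (924/5) ÷ (931/125) = 3300/133 ≈ 24.812
Max retention: S = 1000/(3300/133) − 10 = 1000/33 in (≈ 30.303 in)
Initial abstraction Ia = S/5 = (1000/33)/5 = 200/33 ≈ 6.061 in
Excess rainfall: 11.020 − 6.061 = 4.959 in; P > Ia so Q > 0
Q = (8183/1650)²/((8183/1650) + 1000/33) = (66961489/2722500)/(58183/1650) = 66961489/96001950 in ≈ 0.698 in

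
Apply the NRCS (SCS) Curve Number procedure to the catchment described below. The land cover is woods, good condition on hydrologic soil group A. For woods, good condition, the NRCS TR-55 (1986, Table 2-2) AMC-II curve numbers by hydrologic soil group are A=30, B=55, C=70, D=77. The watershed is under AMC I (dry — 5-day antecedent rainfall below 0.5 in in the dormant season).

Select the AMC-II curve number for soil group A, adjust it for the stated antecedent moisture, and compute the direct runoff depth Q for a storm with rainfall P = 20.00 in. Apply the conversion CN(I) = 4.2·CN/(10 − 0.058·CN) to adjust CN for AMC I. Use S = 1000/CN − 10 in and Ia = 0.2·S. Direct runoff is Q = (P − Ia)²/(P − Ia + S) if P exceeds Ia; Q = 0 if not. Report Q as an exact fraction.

Q = 320/261 in ≈ 1.226 in

NRCS table: woods, good condition, soil group A → CN(II) = 30
Dry (AMC I): CN(I) = 4.2·30/(10 − 0.058·30) = 126/(413/50) = 900/59 ≈ 15.254
S = 1000/(900/59) − 10 = 500/9 in ≈ 55.556 in
Ia = 0.2·(500/9) = 100/9 in ≈ 11.111 in
Since P=20.000 > Ia=11.111: effective rainfall P−Ia = 80/9 in
Q = (80/9)²/((80/9) + 500/9) = (6400/81)/(580/9) = 320/261 in ≈ 1.226 in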